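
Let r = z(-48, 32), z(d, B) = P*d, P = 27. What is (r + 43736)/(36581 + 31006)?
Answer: 42440/67587 ≈ 0.62793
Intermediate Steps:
z(d, B) = 27*d
r = -1296 (r = 27*(-48) = -1296)
(r + 43736)/(36581 + 31006) = (-1296 + 43736)/(36581 + 31006) = 42440/67587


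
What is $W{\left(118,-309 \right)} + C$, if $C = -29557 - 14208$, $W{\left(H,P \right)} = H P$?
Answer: $-80227$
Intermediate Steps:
$C = -43765$ ($C = -29557 - 14208 = -43765$)
$W{\left(118,-309 \right)} + C = 118 \left(-309\right) - 43765 = -36462 - 43765 = -80227$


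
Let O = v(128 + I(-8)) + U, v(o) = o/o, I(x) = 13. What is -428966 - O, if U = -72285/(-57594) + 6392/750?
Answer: -3088311067183/7199250 ≈ -4.2898e+5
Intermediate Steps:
U = 70392433/7199250 (U = -72285*(-1/57594) + 6392*(1/750) = 24095/19198 + 3196/375 = 70392433/7199250 ≈ 9.7777)
v(o) = 1
O = 77591683/7199250 (O = 1 + 70392433/7199250 = 77591683/7199250 ≈ 10.778)
-428966 - O = -428966 - 1*77591683/7199250 = -428966 - 77591683/7199250 = -3088311067183/7199250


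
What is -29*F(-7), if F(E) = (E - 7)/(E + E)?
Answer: -29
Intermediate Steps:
F(E) = (-7 + E)/(2*E) (F(E) = (-7 + E)/((2*E)) = (-7 + E)*(1/(2*E)) = (-7 + E)/(2*E))
-29*F(-7) = -29*(-7 - 7)/(2*(-7)) = -29*(-1)*(-14)/(2*7) = -29*1 = -29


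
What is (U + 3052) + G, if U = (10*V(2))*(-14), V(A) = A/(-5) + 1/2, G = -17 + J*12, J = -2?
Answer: 2997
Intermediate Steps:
G = -41 (G = -17 - 2*12 = -17 - 24 = -41)
V(A) = ½ - A/5 (V(A) = A*(-⅕) + 1*(½) = -A/5 + ½ = ½ - A/5)
U = -14 (U = (10*(½ - ⅕*2))*(-14) = (10*(½ - ⅖))*(-14) = (10*(⅒))*(-14) = 1*(-14) = -14)
(U + 3052) + G = (-14 + 3052) - 41 = 3038 - 41 = 2997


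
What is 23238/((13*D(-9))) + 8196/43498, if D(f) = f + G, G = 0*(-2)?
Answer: -4315588/21749 ≈ -198.43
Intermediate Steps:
G = 0
D(f) = f (D(f) = f + 0 = f)
23238/((13*D(-9))) + 8196/43498 = 23238/((13*(-9))) + 8196/43498 = 23238/(-117) + 8196*(1/43498) = 23238*(-1/117) + 4098/21749 = -2582/13 + 4098/21749 = -4315588/21749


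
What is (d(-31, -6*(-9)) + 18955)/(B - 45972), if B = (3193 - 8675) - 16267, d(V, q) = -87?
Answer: -18868/67721 ≈ -0.27861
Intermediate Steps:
B = -21749 (B = -5482 - 16267 = -21749)
(d(-31, -6*(-9)) + 18955)/(B - 45972) = (-87 + 18955)/(-21749 - 45972) = 18868/(-67721) = 18868*(-1/67721) = -18868/67721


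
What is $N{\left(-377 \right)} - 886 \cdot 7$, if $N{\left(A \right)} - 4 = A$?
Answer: $-6575$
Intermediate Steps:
$N{\left(A \right)} = 4 + A$
$N{\left(-377 \right)} - 886 \cdot 7 = \left(4 - 377\right) - 886 \cdot 7 = -373 - 6202 = -6575$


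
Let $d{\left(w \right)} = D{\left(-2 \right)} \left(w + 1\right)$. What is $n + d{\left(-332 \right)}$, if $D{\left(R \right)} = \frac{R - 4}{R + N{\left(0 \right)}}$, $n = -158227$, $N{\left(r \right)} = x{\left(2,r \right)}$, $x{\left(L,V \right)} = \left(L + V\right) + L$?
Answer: $-157234$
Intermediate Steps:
$x{\left(L,V \right)} = V + 2 L$
$N{\left(r \right)} = 4 + r$ ($N{\left(r \right)} = r + 2 \cdot 2 = r + 4 = 4 + r$)
$D{\left(R \right)} = \frac{-4 + R}{4 + R}$ ($D{\left(R \right)} = \frac{R - 4}{R + \left(4 + 0\right)} = \frac{-4 + R}{R + 4} = \frac{-4 + R}{4 + R}$)
$d{\left(w \right)} = -3 - 3 w$ ($d{\left(w \right)} = \frac{-4 - 2}{4 - 2} \left(w + 1\right) = \frac{1}{2} \left(-6\right) \left(1 + w\right) = - 3 \left(1 + w\right) = -3 - 3 w$)
$n + d{\left(-332 \right)} = -158227 - -993 = -158227 + \left(-3 + 996\right) = -158227 + 993 = -157234$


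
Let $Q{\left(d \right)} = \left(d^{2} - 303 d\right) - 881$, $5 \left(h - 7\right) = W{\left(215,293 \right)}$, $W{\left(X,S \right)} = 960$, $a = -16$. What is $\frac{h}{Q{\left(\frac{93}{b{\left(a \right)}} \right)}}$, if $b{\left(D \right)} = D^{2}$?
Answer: $- \frac{13041664}{64942391} \approx -0.20082$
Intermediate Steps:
$h = 199$ ($h = 7 + \frac{1}{5} \cdot 960 = 7 + 192 = 199$)
$Q{\left(d \right)} = -881 + d^{2} - 303 d$
$\frac{h}{Q{\left(\frac{93}{b{\left(a \right)}} \right)}} = \frac{199}{-881 + \left(\frac{93}{\left(-16\right)^{2}}\right)^{2} - 303 \frac{93}{\left(-16\right)^{2}}} = \frac{199}{-881 + \left(\frac{93}{256}\right)^{2} - 303 \cdot \frac{93}{256}} = \frac{199}{-881 + \left(93 \cdot \frac{1}{256}\right)^{2} - 303 \cdot 93 \cdot \frac{1}{256}} = \frac{199}{-881 + \left(\frac{93}{256}\right)^{2} - \frac{28179}{256}} = \frac{199}{-881 + \frac{8649}{65536} - \frac{28179}{256}} = \frac{199}{- \frac{64942391}{65536}} = 199 \left(- \frac{65536}{64942391}\right) = - \frac{13041664}{64942391}$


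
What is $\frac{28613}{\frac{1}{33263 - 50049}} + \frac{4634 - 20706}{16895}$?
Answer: $- \frac{8114631651182}{16895} \approx -4.803 \cdot 10^{8}$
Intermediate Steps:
$\frac{28613}{\frac{1}{33263 - 50049}} + \frac{4634 - 20706}{16895} = \frac{28613}{\frac{1}{-16786}} + \left(4634 - 20706\right) \frac{1}{16895} = \frac{28613}{- \frac{1}{16786}} - \frac{16072}{16895} = 28613 \left(-16786\right) - \frac{16072}{16895} = -480297818 - \frac{16072}{16895} = - \frac{8114631651182}{16895}$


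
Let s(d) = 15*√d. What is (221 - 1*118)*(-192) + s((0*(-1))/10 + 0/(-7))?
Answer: -19776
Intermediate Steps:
(221 - 1*118)*(-192) + s((0*(-1))/10 + 0/(-7)) = (221 - 1*118)*(-192) + 15*√((0*(-1))/10 + 0/(-7)) = (221 - 118)*(-192) + 15*√(0*(⅒) + 0*(-⅐)) = 103*(-192) + 15*√(0 + 0) = -19776 + 15*√0 = -19776 + 15*0 = -19776 + 0 = -19776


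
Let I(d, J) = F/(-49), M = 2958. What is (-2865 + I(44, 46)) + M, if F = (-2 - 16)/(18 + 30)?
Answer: 36459/392 ≈ 93.008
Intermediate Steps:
F = -3/8 (F = -18/48 = -18*1/48 = -3/8 ≈ -0.37500)
I(d, J) = 3/392 (I(d, J) = -3/8/(-49) = -3/8*(-1/49) = 3/392)
(-2865 + I(44, 46)) + M = (-2865 + 3/392) + 2958 = -1123077/392 + 2958 = 36459/392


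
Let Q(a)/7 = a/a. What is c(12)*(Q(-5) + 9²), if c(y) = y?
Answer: 1056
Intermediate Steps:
Q(a) = 7 (Q(a) = 7*(a/a) = 7*1 = 7)
c(12)*(Q(-5) + 9²) = 12*(7 + 9²) = 12*(7 + 81) = 12*88 = 1056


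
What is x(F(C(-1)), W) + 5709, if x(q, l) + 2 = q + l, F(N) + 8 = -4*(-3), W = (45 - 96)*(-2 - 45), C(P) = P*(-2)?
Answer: 8108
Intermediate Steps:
C(P) = -2*P
W = 2397 (W = -51*(-47) = 2397)
F(N) = 4 (F(N) = -8 - 4*(-3) = -8 + 12 = 4)
x(q, l) = -2 + l + q (x(q, l) = -2 + (q + l) = -2 + (l + q) = -2 + l + q)
x(F(C(-1)), W) + 5709 = (-2 + 2397 + 4) + 5709 = 2399 + 5709 = 8108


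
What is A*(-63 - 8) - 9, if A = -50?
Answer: 3541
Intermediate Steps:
A*(-63 - 8) - 9 = -50*(-63 - 8) - 9 = -50*(-71) - 9 = 3550 - 9 = 3541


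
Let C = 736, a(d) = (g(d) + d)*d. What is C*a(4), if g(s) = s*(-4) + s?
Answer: -23552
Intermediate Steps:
g(s) = -3*s (g(s) = -4*s + s = -3*s)
a(d) = -2*d² (a(d) = (-3*d + d)*d = (-2*d)*d = -2*d²)
C*a(4) = 736*(-2*4²) = 736*(-2*16) = 736*(-32) = -23552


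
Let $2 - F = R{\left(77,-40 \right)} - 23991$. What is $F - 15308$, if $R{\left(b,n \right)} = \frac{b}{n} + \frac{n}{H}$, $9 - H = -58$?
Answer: $\frac{23282559}{2680} \approx 8687.5$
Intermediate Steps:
$H = 67$ ($H = 9 - -58 = 9 + 58 = 67$)
$R{\left(b,n \right)} = \frac{n}{67} + \frac{b}{n}$ ($R{\left(b,n \right)} = \frac{b}{n} + \frac{n}{67} = \frac{n}{67} + \frac{b}{n}$)
$F = \frac{64307999}{2680}$ ($F = 2 - \left(\left(\frac{1}{67} \left(-40\right) + \frac{77}{-40}\right) - 23991\right) = 2 - \left(\left(- \frac{40}{67} + 77 \left(- \frac{1}{40}\right)\right) - 23991\right) = 2 - \left(\left(- \frac{40}{67} - \frac{77}{40}\right) - 23991\right) = 2 - \left(- \frac{6759}{2680} - 23991\right) = 2 - - \frac{64302639}{2680} = 2 + \frac{64302639}{2680} = \frac{64307999}{2680} \approx 23996.0$)
$F - 15308 = \frac{64307999}{2680} - 15308 = \frac{23282559}{2680}$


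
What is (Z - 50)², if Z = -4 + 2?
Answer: 2704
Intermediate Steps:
Z = -2
(Z - 50)² = (-2 - 50)² = (-52)² = 2704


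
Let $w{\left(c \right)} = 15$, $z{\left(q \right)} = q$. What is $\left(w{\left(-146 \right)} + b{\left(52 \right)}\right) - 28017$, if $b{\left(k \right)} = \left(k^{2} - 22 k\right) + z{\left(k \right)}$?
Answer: $-26390$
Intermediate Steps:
$b{\left(k \right)} = k^{2} - 21 k$ ($b{\left(k \right)} = \left(k^{2} - 22 k\right) + k = k^{2} - 21 k$)
$\left(w{\left(-146 \right)} + b{\left(52 \right)}\right) - 28017 = \left(15 + 52 \left(-21 + 52\right)\right) - 28017 = \left(15 + 52 \cdot 31\right) - 28017 = \left(15 + 1612\right) - 28017 = 1627 - 28017 = -26390$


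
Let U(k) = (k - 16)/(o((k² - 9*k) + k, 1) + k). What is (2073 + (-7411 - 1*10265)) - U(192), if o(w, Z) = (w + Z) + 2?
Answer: -554265545/35523 ≈ -15603.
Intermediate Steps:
o(w, Z) = 2 + Z + w (o(w, Z) = (Z + w) + 2 = 2 + Z + w)
U(k) = (-16 + k)/(3 + k² - 7*k) (U(k) = (k - 16)/((2 + 1 + ((k² - 9*k) + k)) + k) = (-16 + k)/((2 + 1 + (k² - 8*k)) + k) = (-16 + k)/((3 + k² - 8*k) + k) = (-16 + k)/(3 + k² - 7*k))
(2073 + (-7411 - 1*10265)) - U(192) = (2073 + (-7411 - 1*10265)) - (-16 + 192)/(3 + 192 + 192*(-8 + 192)) = (2073 + (-7411 - 10265)) - 176/(3 + 192 + 192*184) = (2073 - 17676) - 176/(3 + 192 + 35328) = -15603 - 176/35523 = -554265545/35523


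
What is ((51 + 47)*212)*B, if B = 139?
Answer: 2887864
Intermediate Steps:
((51 + 47)*212)*B = ((51 + 47)*212)*139 = (98*212)*139 = 20776*139 = 2887864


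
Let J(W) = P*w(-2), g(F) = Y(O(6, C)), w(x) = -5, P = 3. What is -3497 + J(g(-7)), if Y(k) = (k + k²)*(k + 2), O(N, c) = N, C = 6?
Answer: -3512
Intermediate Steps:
Y(k) = (2 + k)*(k + k²) (Y(k) = (k + k²)*(2 + k) = (2 + k)*(k + k²))
g(F) = 336 (g(F) = 6*(2 + 6² + 3*6) = 6*(2 + 36 + 18) = 6*56 = 336)
J(W) = -15 (J(W) = 3*(-5) = -15)
-3497 + J(g(-7)) = -3497 - 15 = -3512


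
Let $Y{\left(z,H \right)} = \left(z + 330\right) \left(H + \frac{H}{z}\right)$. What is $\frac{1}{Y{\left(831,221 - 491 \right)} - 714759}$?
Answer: $- \frac{277}{284923923} \approx -9.7219 \cdot 10^{-7}$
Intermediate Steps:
$Y{\left(z,H \right)} = \left(330 + z\right) \left(H + \frac{H}{z}\right)$
$\frac{1}{Y{\left(831,221 - 491 \right)} - 714759} = \frac{1}{\frac{\left(221 - 491\right) \left(330 + 831 \left(331 + 831\right)\right)}{831} - 714759} = \frac{1}{\left(-270\right) \frac{1}{831} \left(330 + 831 \cdot 1162\right) - 714759} = \frac{1}{\left(-270\right) \frac{1}{831} \left(330 + 965622\right) - 714759} = \frac{1}{\left(-270\right) \frac{1}{831} \cdot 965952 - 714759} = \frac{1}{- \frac{86935680}{277} - 714759} = \frac{1}{- \frac{284923923}{277}} = - \frac{277}{284923923}$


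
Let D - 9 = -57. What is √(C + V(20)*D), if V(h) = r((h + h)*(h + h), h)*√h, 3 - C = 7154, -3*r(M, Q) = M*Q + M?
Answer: √(-7151 + 1075200*√5) ≈ 1548.2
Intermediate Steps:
r(M, Q) = -M/3 - M*Q/3 (r(M, Q) = -(M*Q + M)/3 = -(M + M*Q)/3 = -M/3 - M*Q/3)
C = -7151 (C = 3 - 1*7154 = 3 - 7154 = -7151)
D = -48 (D = 9 - 57 = -48)
V(h) = -4*h^(5/2)*(1 + h)/3 (V(h) = (-(h + h)*(h + h)*(1 + h)/3)*√h = (-(2*h)*(2*h)*(1 + h)/3)*√h = (-4*h²*(1 + h)/3)*√h = -4*h^(5/2)*(1 + h)/3)
√(C + V(20)*D) = √(-7151 + (4*20^(5/2)*(-1 - 1*20)/3)*(-48)) = √(-7151 + (4*(800*√5)*(-1 - 20)/3)*(-48)) = √(-7151 + ((4/3)*(800*√5)*(-21))*(-48)) = √(-7151 - 22400*√5*(-48)) = √(-7151 + 1075200*√5)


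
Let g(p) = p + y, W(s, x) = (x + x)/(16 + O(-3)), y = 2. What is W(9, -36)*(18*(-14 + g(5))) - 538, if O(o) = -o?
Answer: -1150/19 ≈ -60.526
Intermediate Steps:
W(s, x) = 2*x/19 (W(s, x) = (x + x)/(16 - 1*(-3)) = (2*x)/(16 + 3) = (2*x)/19 = (2*x)*(1/19) = 2*x/19)
g(p) = 2 + p (g(p) = p + 2 = 2 + p)
W(9, -36)*(18*(-14 + g(5))) - 538 = ((2/19)*(-36))*(18*(-14 + (2 + 5))) - 538 = -1296*(-14 + 7)/19 - 538 = -1296*(-7)/19 - 538 = -72/19*(-126) - 538 = 9072/19 - 538 = -1150/19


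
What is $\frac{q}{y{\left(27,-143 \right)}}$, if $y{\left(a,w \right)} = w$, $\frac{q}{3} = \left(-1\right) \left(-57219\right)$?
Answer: $- \frac{171657}{143} \approx -1200.4$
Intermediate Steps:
$q = 171657$ ($q = 3 \left(\left(-1\right) \left(-57219\right)\right) = 3 \cdot 57219 = 171657$)
$\frac{q}{y{\left(27,-143 \right)}} = \frac{171657}{-143} = 171657 \left(- \frac{1}{143}\right) = - \frac{171657}{143}$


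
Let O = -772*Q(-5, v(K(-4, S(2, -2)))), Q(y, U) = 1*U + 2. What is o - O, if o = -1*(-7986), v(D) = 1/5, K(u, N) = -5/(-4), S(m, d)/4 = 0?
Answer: 48422/5 ≈ 9684.4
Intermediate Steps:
S(m, d) = 0 (S(m, d) = 4*0 = 0)
K(u, N) = 5/4 (K(u, N) = -5*(-1/4) = 5/4)
v(D) = 1/5
o = 7986
Q(y, U) = 2 + U (Q(y, U) = U + 2 = 2 + U)
O = -8492/5 (O = -772*(2 + 1/5) = -772*11/5 = -8492/5 ≈ -1698.4)
o - O = 7986 - 1*(-8492/5) = 7986 + 8492/5 = 48422/5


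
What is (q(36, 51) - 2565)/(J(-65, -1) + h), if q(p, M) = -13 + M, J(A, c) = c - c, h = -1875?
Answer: 2527/1875 ≈ 1.3477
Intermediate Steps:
J(A, c) = 0
(q(36, 51) - 2565)/(J(-65, -1) + h) = ((-13 + 51) - 2565)/(0 - 1875) = (38 - 2565)/(-1875) = -2527*(-1/1875) = 2527/1875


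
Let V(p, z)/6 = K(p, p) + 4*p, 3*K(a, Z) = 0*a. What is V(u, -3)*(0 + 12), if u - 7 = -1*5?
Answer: 576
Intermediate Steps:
u = 2 (u = 7 - 1*5 = 7 - 5 = 2)
K(a, Z) = 0 (K(a, Z) = (0*a)/3 = (⅓)*0 = 0)
V(p, z) = 24*p (V(p, z) = 6*(0 + 4*p) = 6*(4*p) = 24*p)
V(u, -3)*(0 + 12) = (24*2)*(0 + 12) = 48*12 = 576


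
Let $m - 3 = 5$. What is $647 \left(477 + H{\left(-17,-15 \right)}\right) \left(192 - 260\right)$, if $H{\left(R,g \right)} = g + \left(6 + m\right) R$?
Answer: $-9855104$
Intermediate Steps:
$m = 8$ ($m = 3 + 5 = 8$)
$H{\left(R,g \right)} = g + 14 R$ ($H{\left(R,g \right)} = g + \left(6 + 8\right) R = g + 14 R$)
$647 \left(477 + H{\left(-17,-15 \right)}\right) \left(192 - 260\right) = 647 \left(477 + \left(-15 + 14 \left(-17\right)\right)\right) \left(192 - 260\right) = 647 \left(477 - 253\right) \left(-68\right) = 647 \cdot 224 \left(-68\right) = 647 \left(-15232\right) = -9855104$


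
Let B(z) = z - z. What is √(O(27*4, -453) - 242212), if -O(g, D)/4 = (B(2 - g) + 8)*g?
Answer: 2*I*√61417 ≈ 495.65*I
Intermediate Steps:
B(z) = 0
O(g, D) = -32*g (O(g, D) = -4*(0 + 8)*g = -32*g)
√(O(27*4, -453) - 242212) = √(-864*4 - 242212) = √(-32*108 - 242212) = √(-3456 - 242212) = √(-245668) = 2*I*√61417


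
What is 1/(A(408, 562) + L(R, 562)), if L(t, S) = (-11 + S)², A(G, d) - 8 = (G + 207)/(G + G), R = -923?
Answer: 272/82581853 ≈ 3.2937e-6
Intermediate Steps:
A(G, d) = 8 + (207 + G)/(2*G) (A(G, d) = 8 + (G + 207)/(G + G) = 8 + (207 + G)/((2*G)) = 8 + (207 + G)*(1/(2*G)) = 8 + (207 + G)/(2*G))
1/(A(408, 562) + L(R, 562)) = 1/((½)*(207 + 17*408)/408 + (-11 + 562)²) = 1/((½)*(1/408)*(207 + 6936) + 551²) = 1/((½)*(1/408)*7143 + 303601) = 1/(2381/272 + 303601) = 1/(82581853/272) = 272/82581853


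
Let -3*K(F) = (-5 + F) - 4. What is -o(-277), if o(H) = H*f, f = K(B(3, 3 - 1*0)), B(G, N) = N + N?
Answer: 277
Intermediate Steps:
B(G, N) = 2*N
K(F) = 3 - F/3 (K(F) = -((-5 + F) - 4)/3 = -(-9 + F)/3 = 3 - F/3)
f = 1 (f = 3 - 2*(3 - 1*0)/3 = 3 - 2*(3 + 0)/3 = 3 - 2*3/3 = 3 - 1/3*6 = 3 - 2 = 1)
o(H) = H (o(H) = H*1 = H)
-o(-277) = -1*(-277) = 277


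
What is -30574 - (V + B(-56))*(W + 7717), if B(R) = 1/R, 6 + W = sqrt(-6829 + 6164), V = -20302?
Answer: 8765023999/56 + 1136913*I*sqrt(665)/56 ≈ 1.5652e+8 + 5.2354e+5*I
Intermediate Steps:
W = -6 + I*sqrt(665) (W = -6 + sqrt(-6829 + 6164) = -6 + sqrt(-665) = -6 + I*sqrt(665) ≈ -6.0 + 25.788*I)
-30574 - (V + B(-56))*(W + 7717) = -30574 - (-20302 + 1/(-56))*((-6 + I*sqrt(665)) + 7717) = -30574 - (-20302 - 1/56)*(7711 + I*sqrt(665)) = -30574 - (-1136913)*(7711 + I*sqrt(665))/56 = -30574 - (-8766736143/56 - 1136913*I*sqrt(665)/56) = -30574 + (8766736143/56 + 1136913*I*sqrt(665)/56) = 8765023999/56 + 1136913*I*sqrt(665)/56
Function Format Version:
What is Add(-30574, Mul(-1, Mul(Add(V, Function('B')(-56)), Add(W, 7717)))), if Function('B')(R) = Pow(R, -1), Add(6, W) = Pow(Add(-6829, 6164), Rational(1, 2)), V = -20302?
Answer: Add(Rational(8765023999, 56), Mul(Rational(1136913, 56), I, Pow(665, Rational(1, 2)))) ≈ Add(1.5652e+8, Mul(5.2354e+5, I))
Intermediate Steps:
W = Add(-6, Mul(I, Pow(665, Rational(1, 2)))) (W = Add(-6, Pow(Add(-6829, 6164), Rational(1, 2))) = Add(-6, Pow(-665, Rational(1, 2))) = Add(-6, Mul(I, Pow(665, Rational(1, 2)))) ≈ Add(-6.0000, Mul(25.788, I)))
Add(-30574, Mul(-1, Mul(Add(V, Function('B')(-56)), Add(W, 7717)))) = Add(-30574, Mul(-1, Mul(Add(-20302, Pow(-56, -1)), Add(Add(-6, Mul(I, Pow(665, Rational(1, 2)))), 7717)))) = Add(-30574, Mul(-1, Mul(Add(-20302, Rational(-1, 56)), Add(7711, Mul(I, Pow(665, Rational(1, 2))))))) = Add(-30574, Mul(-1, Mul(Rational(-1136913, 56), Add(7711, Mul(I, Pow(665, Rational(1, 2))))))) = Add(-30574, Mul(-1, Add(Rational(-8766736143, 56), Mul(Rational(-1136913, 56), I, Pow(665, Rational(1, 2)))))) = Add(-30574, Add(Rational(8766736143, 56), Mul(Rational(1136913, 56), I, Pow(665, Rational(1, 2))))) = Add(Rational(8765023999, 56), Mul(Rational(1136913, 56), I, Pow(665, Rational(1, 2))))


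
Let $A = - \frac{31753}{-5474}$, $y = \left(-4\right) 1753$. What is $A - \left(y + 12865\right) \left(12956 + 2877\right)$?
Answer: $- \frac{507278553473}{5474} \approx -9.2671 \cdot 10^{7}$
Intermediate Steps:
$y = -7012$
$A = \frac{31753}{5474}$ ($A = \left(-31753\right) \left(- \frac{1}{5474}\right) = \frac{31753}{5474} \approx 5.8007$)
$A - \left(y + 12865\right) \left(12956 + 2877\right) = \frac{31753}{5474} - \left(-7012 + 12865\right) \left(12956 + 2877\right) = \frac{31753}{5474} - 5853 \cdot 15833 = \frac{31753}{5474} - 92670549 = - \frac{507278553473}{5474}$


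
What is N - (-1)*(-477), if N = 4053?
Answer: 3576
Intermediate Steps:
N - (-1)*(-477) = 4053 - (-1)*(-477) = 4053 - 1*477 = 4053 - 477 = 3576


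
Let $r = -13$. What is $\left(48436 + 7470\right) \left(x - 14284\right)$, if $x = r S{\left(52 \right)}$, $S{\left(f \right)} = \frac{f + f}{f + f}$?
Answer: $-799288082$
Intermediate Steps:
$S{\left(f \right)} = 1$ ($S{\left(f \right)} = \frac{2 f}{2 f} = 2 f \frac{1}{2 f} = 1$)
$x = -13$ ($x = \left(-13\right) 1 = -13$)
$\left(48436 + 7470\right) \left(x - 14284\right) = \left(48436 + 7470\right) \left(-13 - 14284\right) = 55906 \left(-14297\right) = -799288082$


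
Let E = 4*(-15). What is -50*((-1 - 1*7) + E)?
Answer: 3400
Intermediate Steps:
E = -60
-50*((-1 - 1*7) + E) = -50*((-1 - 1*7) - 60) = -50*((-1 - 7) - 60) = -50*(-8 - 60) = -50*(-68) = 3400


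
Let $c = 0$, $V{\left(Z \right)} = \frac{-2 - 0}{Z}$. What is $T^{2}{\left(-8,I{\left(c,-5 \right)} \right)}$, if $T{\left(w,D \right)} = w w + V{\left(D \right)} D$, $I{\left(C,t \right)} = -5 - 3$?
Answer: $3844$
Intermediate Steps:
$V{\left(Z \right)} = - \frac{2}{Z}$ ($V{\left(Z \right)} = \frac{-2 + 0}{Z} = - \frac{2}{Z}$)
$I{\left(C,t \right)} = -8$
$T{\left(w,D \right)} = -2 + w^{2}$ ($T{\left(w,D \right)} = w w + - \frac{2}{D} D = w^{2} - 2 = -2 + w^{2}$)
$T^{2}{\left(-8,I{\left(c,-5 \right)} \right)} = \left(-2 + \left(-8\right)^{2}\right)^{2} = \left(-2 + 64\right)^{2} = 62^{2} = 3844$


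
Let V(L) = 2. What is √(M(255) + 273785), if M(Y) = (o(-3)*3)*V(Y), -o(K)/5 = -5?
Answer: √273935 ≈ 523.39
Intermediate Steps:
o(K) = 25 (o(K) = -5*(-5) = 25)
M(Y) = 150 (M(Y) = (25*3)*2 = 75*2 = 150)
√(M(255) + 273785) = √(150 + 273785) = √273935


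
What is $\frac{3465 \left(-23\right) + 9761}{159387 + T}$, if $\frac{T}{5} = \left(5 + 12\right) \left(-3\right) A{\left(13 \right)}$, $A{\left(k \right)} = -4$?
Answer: $- \frac{69934}{160407} \approx -0.43598$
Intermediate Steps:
$T = 1020$ ($T = 5 \left(5 + 12\right) \left(-3\right) \left(-4\right) = 5 \cdot 17 \left(-3\right) \left(-4\right) = 5 \left(\left(-51\right) \left(-4\right)\right) = 5 \cdot 204 = 1020$)
$\frac{3465 \left(-23\right) + 9761}{159387 + T} = \frac{3465 \left(-23\right) + 9761}{159387 + 1020} = \frac{-79695 + 9761}{160407} = \left(-69934\right) \frac{1}{160407} = - \frac{69934}{160407}$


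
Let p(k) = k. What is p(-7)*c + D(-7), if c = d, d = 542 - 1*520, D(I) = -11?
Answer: -165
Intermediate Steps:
d = 22 (d = 542 - 520 = 22)
c = 22
p(-7)*c + D(-7) = -7*22 - 11 = -154 - 11 = -165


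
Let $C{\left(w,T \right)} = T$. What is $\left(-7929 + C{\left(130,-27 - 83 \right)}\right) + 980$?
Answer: $-7059$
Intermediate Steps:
$\left(-7929 + C{\left(130,-27 - 83 \right)}\right) + 980 = \left(-7929 - 110\right) + 980 = -8039 + 980 = -7059$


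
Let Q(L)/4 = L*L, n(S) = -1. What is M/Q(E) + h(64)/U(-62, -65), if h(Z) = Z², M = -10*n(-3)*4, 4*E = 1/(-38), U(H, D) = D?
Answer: 15013504/65 ≈ 2.3098e+5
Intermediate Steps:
E = -1/152 (E = (¼)/(-38) = (¼)*(-1/38) = -1/152 ≈ -0.0065789)
Q(L) = 4*L² (Q(L) = 4*(L*L) = 4*L²)
M = 40 (M = -10*(-1)*4 = 10*4 = 40)
M/Q(E) + h(64)/U(-62, -65) = 40/((4*(-1/152)²)) + 64²/(-65) = 40/((4*(1/23104))) + 4096*(-1/65) = 40/(1/5776) - 4096/65 = 40*5776 - 4096/65 = 231040 - 4096/65 = 15013504/65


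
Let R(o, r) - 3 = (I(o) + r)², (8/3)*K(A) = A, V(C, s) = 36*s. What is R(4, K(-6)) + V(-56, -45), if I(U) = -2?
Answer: -25583/16 ≈ -1598.9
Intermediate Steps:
K(A) = 3*A/8
R(o, r) = 3 + (-2 + r)²
R(4, K(-6)) + V(-56, -45) = (3 + (-2 + (3/8)*(-6))²) + 36*(-45) = (3 + (-2 - 9/4)²) - 1620 = (3 + (-17/4)²) - 1620 = (3 + 289/16) - 1620 = 337/16 - 1620 = -25583/16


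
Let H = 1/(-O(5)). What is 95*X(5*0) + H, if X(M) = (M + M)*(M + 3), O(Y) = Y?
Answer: -1/5 ≈ -0.20000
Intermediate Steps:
X(M) = 2*M*(3 + M) (X(M) = (2*M)*(3 + M) = 2*M*(3 + M))
H = -1/5 (H = 1/(-1*5) = 1/(-5) = -1/5 ≈ -0.20000)
95*X(5*0) + H = 95*(2*(5*0)*(3 + 5*0)) - 1/5 = 95*(2*0*(3 + 0)) - 1/5 = 95*(2*0*3) - 1/5 = 95*0 - 1/5 = 0 - 1/5 = -1/5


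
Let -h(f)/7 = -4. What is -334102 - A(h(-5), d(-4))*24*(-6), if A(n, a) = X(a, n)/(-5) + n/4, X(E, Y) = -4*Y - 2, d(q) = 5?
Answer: -1649054/5 ≈ -3.2981e+5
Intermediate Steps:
X(E, Y) = -2 - 4*Y
h(f) = 28 (h(f) = -7*(-4) = 28)
A(n, a) = ⅖ + 21*n/20 (A(n, a) = (-2 - 4*n)/(-5) + n/4 = (-2 - 4*n)*(-⅕) + n*(¼) = (⅖ + 4*n/5) + n/4 = ⅖ + 21*n/20)
-334102 - A(h(-5), d(-4))*24*(-6) = -334102 - (⅖ + (21/20)*28)*24*(-6) = -334102 - (⅖ + 147/5)*24*(-6) = -334102 - (149/5)*24*(-6) = -334102 - 3576*(-6)/5 = -334102 - 1*(-21456/5) = -334102 + 21456/5 = -1649054/5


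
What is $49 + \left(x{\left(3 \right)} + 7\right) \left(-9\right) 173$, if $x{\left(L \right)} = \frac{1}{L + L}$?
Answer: $- \frac{22219}{2} \approx -11110.0$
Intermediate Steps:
$x{\left(L \right)} = \frac{1}{2 L}$
$49 + \left(x{\left(3 \right)} + 7\right) \left(-9\right) 173 = 49 + \left(\frac{1}{2 \cdot 3} + 7\right) \left(-9\right) 173 = 49 + \left(\frac{1}{2} \cdot \frac{1}{3} + 7\right) \left(-9\right) 173 = 49 + \left(\frac{1}{6} + 7\right) \left(-9\right) 173 = 49 + \frac{43}{6} \left(-9\right) 173 = 49 - \frac{22317}{2} = - \frac{22219}{2}$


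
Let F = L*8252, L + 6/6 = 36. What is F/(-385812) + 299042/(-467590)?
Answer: -4471845284/3221461305 ≈ -1.3881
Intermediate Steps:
L = 35 (L = -1 + 36 = 35)
F = 288820 (F = 35*8252 = 288820)
F/(-385812) + 299042/(-467590) = 288820/(-385812) + 299042/(-467590) = 288820*(-1/385812) + 299042*(-1/467590) = -10315/13779 - 149521/233795 = -4471845284/3221461305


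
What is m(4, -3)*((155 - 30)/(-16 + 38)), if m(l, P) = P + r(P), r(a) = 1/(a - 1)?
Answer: -1625/88 ≈ -18.466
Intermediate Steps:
r(a) = 1/(-1 + a)
m(l, P) = P + 1/(-1 + P)
m(4, -3)*((155 - 30)/(-16 + 38)) = ((1 - 3*(-1 - 3))/(-1 - 3))*((155 - 30)/(-16 + 38)) = ((1 - 3*(-4))/(-4))*(125/22) = (-(1 + 12)/4)*(125*(1/22)) = -¼*13*(125/22) = -13/4*125/22 = -1625/88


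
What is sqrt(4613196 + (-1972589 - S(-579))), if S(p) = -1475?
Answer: sqrt(2642082) ≈ 1625.4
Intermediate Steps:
sqrt(4613196 + (-1972589 - S(-579))) = sqrt(4613196 + (-1972589 - 1*(-1475))) = sqrt(4613196 + (-1972589 + 1475)) = sqrt(4613196 - 1971114) = sqrt(2642082)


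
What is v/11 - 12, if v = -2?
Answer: -134/11 ≈ -12.182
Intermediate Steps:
v/11 - 12 = -2/11 - 12 = -134/11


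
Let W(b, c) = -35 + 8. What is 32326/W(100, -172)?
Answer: -32326/27 ≈ -1197.3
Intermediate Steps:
W(b, c) = -27
32326/W(100, -172) = 32326/(-27) = 32326*(-1/27) = -32326/27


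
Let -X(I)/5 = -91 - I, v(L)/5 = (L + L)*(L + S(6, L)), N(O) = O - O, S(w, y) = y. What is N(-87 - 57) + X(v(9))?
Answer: 8555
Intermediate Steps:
N(O) = 0
v(L) = 20*L**2 (v(L) = 5*((L + L)*(L + L)) = 5*((2*L)*(2*L)) = 5*(4*L**2) = 20*L**2)
X(I) = 455 + 5*I (X(I) = -5*(-91 - I) = 455 + 5*I)
N(-87 - 57) + X(v(9)) = 0 + (455 + 5*(20*9**2)) = 0 + (455 + 5*(20*81)) = 0 + (455 + 5*1620) = 0 + (455 + 8100) = 0 + 8555 = 8555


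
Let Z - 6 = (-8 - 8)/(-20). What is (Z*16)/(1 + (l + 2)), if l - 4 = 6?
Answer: 544/65 ≈ 8.3692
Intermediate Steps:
l = 10 (l = 4 + 6 = 10)
Z = 34/5 (Z = 6 + (-8 - 8)/(-20) = 6 - 16*(-1/20) = 6 + ⅘ = 34/5 ≈ 6.8000)
(Z*16)/(1 + (l + 2)) = ((34/5)*16)/(1 + (10 + 2)) = 544/(5*(1 + 12)) = (544/5)/13 = (544/5)*(1/13) = 544/65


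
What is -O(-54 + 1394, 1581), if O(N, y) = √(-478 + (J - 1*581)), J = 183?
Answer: -2*I*√219 ≈ -29.597*I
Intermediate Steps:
O(N, y) = 2*I*√219 (O(N, y) = √(-478 + (183 - 1*581)) = √(-478 + (183 - 581)) = √(-478 - 398) = √(-876) = 2*I*√219)
-O(-54 + 1394, 1581) = -2*I*√219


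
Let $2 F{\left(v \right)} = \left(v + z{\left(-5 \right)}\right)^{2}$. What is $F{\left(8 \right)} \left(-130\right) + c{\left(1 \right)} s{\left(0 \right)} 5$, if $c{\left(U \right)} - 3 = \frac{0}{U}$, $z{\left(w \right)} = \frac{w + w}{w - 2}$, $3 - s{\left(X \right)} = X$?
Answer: $- \frac{280935}{49} \approx -5733.4$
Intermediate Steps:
$s{\left(X \right)} = 3 - X$
$z{\left(w \right)} = \frac{2 w}{-2 + w}$
$c{\left(U \right)} = 3$ ($c{\left(U \right)} = 3 + \frac{0}{U} = 3 + 0 = 3$)
$F{\left(v \right)} = \frac{\left(\frac{10}{7} + v\right)^{2}}{2}$ ($F{\left(v \right)} = \frac{\left(v + 2 \left(-5\right) \frac{1}{-2 - 5}\right)^{2}}{2} = \frac{\left(v + 2 \left(-5\right) \frac{1}{-7}\right)^{2}}{2} = \frac{\left(v + 2 \left(-5\right) \left(- \frac{1}{7}\right)\right)^{2}}{2} = \frac{\left(v + \frac{10}{7}\right)^{2}}{2} = \frac{\left(\frac{10}{7} + v\right)^{2}}{2}$)
$F{\left(8 \right)} \left(-130\right) + c{\left(1 \right)} s{\left(0 \right)} 5 = \frac{\left(10 + 7 \cdot 8\right)^{2}}{98} \left(-130\right) + 3 \left(3 - 0\right) 5 = \frac{\left(10 + 56\right)^{2}}{98} \left(-130\right) + 3 \left(3 + 0\right) 5 = \frac{66^{2}}{98} \left(-130\right) + 3 \cdot 3 \cdot 5 = \frac{1}{98} \cdot 4356 \left(-130\right) + 9 \cdot 5 = \frac{2178}{49} \left(-130\right) + 45 = - \frac{283140}{49} + 45 = - \frac{280935}{49}$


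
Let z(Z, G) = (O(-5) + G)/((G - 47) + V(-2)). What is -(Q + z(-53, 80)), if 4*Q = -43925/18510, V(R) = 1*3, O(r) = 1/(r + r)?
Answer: -45151/27765 ≈ -1.6262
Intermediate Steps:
O(r) = 1/(2*r)
V(R) = 3
Q = -8785/14808 (Q = (-43925/18510)/4 = (-43925*1/18510)/4 = (¼)*(-8785/3702) = -8785/14808 ≈ -0.59326)
z(Z, G) = (-⅒ + G)/(-44 + G) (z(Z, G) = ((½)/(-5) + G)/((G - 47) + 3) = ((½)*(-⅕) + G)/((-47 + G) + 3) = (-⅒ + G)/(-44 + G))
-(Q + z(-53, 80)) = -(-8785/14808 + (-⅒ + 80)/(-44 + 80)) = -(-8785/14808 + (799/10)/36) = -(-8785/14808 + (1/36)*(799/10)) = -(-8785/14808 + 799/360) = -1*45151/27765 = -45151/27765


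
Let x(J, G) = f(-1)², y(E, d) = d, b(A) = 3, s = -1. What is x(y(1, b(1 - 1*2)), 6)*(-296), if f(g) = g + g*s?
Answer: 0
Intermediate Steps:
f(g) = 0 (f(g) = g + g*(-1) = g - g = 0)
x(J, G) = 0 (x(J, G) = 0² = 0)
x(y(1, b(1 - 1*2)), 6)*(-296) = 0*(-296) = 0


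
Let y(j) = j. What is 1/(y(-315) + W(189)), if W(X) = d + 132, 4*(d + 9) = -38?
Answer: -2/403 ≈ -0.0049628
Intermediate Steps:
d = -37/2 (d = -9 + (¼)*(-38) = -9 - 19/2 = -37/2 ≈ -18.500)
W(X) = 227/2 (W(X) = -37/2 + 132 = 227/2)
1/(y(-315) + W(189)) = 1/(-315 + 227/2) = 1/(-403/2) = -2/403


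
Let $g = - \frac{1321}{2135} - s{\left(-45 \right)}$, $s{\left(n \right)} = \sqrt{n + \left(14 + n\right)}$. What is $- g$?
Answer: $\frac{1321}{2135} + 2 i \sqrt{19} \approx 0.61874 + 8.7178 i$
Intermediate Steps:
$s{\left(n \right)} = \sqrt{14 + 2 n}$
$g = - \frac{1321}{2135} - 2 i \sqrt{19}$ ($g = - \frac{1321}{2135} - \sqrt{14 + 2 \left(-45\right)} = \left(-1321\right) \frac{1}{2135} - \sqrt{14 - 90} = - \frac{1321}{2135} - \sqrt{-76} = - \frac{1321}{2135} - 2 i \sqrt{19} \approx -0.61874 - 8.7178 i$)
$- g = - (- \frac{1321}{2135} - 2 i \sqrt{19}) = \frac{1321}{2135} + 2 i \sqrt{19}$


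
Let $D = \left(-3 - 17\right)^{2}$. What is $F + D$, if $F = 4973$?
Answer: $5373$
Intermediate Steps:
$D = 400$ ($D = \left(-20\right)^{2} = 400$)
$F + D = 4973 + 400 = 5373$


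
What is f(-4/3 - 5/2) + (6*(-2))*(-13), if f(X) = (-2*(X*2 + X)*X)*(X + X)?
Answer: 14975/18 ≈ 831.94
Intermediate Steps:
f(X) = -12*X³ (f(X) = (-2*(2*X + X)*X)*(2*X) = (-2*3*X*X)*(2*X) = (-6*X²)*(2*X) = -12*X³)
f(-4/3 - 5/2) + (6*(-2))*(-13) = -12*(-4/3 - 5/2)³ + (6*(-2))*(-13) = -12*(-4*⅓ - 5*½)³ - 12*(-13) = -12*(-4/3 - 5/2)³ + 156 = -12*(-23/6)³ + 156 = -12*(-12167/216) + 156 = 12167/18 + 156 = 14975/18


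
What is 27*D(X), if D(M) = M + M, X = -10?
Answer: -540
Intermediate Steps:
D(M) = 2*M
27*D(X) = 27*(2*(-10)) = 27*(-20) = -540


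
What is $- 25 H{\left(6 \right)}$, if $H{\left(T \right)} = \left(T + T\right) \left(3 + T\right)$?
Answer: $-2700$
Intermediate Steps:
$H{\left(T \right)} = 2 T \left(3 + T\right)$
$- 25 H{\left(6 \right)} = - 25 \cdot 2 \cdot 6 \left(3 + 6\right) = - 25 \cdot 2 \cdot 6 \cdot 9 = \left(-25\right) 108 = -2700$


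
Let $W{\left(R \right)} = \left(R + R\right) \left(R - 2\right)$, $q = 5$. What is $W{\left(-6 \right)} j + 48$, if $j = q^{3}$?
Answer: $12048$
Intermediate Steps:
$j = 125$ ($j = 5^{3} = 125$)
$W{\left(R \right)} = 2 R \left(-2 + R\right)$
$W{\left(-6 \right)} j + 48 = 2 \left(-6\right) \left(-2 - 6\right) 125 + 48 = 2 \left(-6\right) \left(-8\right) 125 + 48 = 96 \cdot 125 + 48 = 12000 + 48 = 12048$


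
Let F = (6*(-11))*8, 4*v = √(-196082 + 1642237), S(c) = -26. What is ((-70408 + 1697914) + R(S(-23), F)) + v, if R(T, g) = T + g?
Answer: 1626952 + √1446155/4 ≈ 1.6273e+6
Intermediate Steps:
v = √1446155/4 (v = √(-196082 + 1642237)/4 = √1446155/4 ≈ 300.64)
F = -528 (F = -66*8 = -528)
((-70408 + 1697914) + R(S(-23), F)) + v = ((-70408 + 1697914) + (-26 - 528)) + √1446155/4 = (1627506 - 554) + √1446155/4 = 1626952 + √1446155/4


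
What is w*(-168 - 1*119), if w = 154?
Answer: -44198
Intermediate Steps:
w*(-168 - 1*119) = 154*(-168 - 1*119) = 154*(-168 - 119) = 154*(-287) = -44198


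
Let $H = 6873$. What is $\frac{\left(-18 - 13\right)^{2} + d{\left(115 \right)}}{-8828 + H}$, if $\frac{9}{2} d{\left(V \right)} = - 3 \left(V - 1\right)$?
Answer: $- \frac{177}{391} \approx -0.45269$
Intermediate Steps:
$d{\left(V \right)} = \frac{2}{3} - \frac{2 V}{3}$ ($d{\left(V \right)} = \frac{2 \left(- 3 \left(V - 1\right)\right)}{9} = \frac{2 \left(- 3 \left(-1 + V\right)\right)}{9} = \frac{2 \left(3 - 3 V\right)}{9} = \frac{2}{3} - \frac{2 V}{3}$)
$\frac{\left(-18 - 13\right)^{2} + d{\left(115 \right)}}{-8828 + H} = \frac{\left(-18 - 13\right)^{2} + \left(\frac{2}{3} - \frac{230}{3}\right)}{-8828 + 6873} = \frac{\left(-31\right)^{2} + \left(\frac{2}{3} - \frac{230}{3}\right)}{-1955} = \left(961 - 76\right) \left(- \frac{1}{1955}\right) = 885 \left(- \frac{1}{1955}\right) = - \frac{177}{391}$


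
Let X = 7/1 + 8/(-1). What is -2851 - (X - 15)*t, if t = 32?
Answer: -2339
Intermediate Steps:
X = -1 (X = 7*1 + 8*(-1) = 7 - 8 = -1)
-2851 - (X - 15)*t = -2851 - (-1 - 15)*32 = -2851 - (-16)*32 = -2851 - 1*(-512) = -2851 + 512 = -2339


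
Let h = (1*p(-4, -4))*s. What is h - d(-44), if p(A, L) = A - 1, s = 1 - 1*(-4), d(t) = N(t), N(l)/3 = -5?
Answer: -10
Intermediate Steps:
N(l) = -15 (N(l) = 3*(-5) = -15)
d(t) = -15
s = 5 (s = 1 + 4 = 5)
p(A, L) = -1 + A
h = -25 (h = (1*(-1 - 4))*5 = (1*(-5))*5 = -5*5 = -25)
h - d(-44) = -25 - 1*(-15) = -25 + 15 = -10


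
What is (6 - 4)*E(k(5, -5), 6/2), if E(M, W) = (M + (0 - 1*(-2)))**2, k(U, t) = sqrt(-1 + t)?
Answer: -4 + 8*I*sqrt(6) ≈ -4.0 + 19.596*I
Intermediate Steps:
E(M, W) = (2 + M)**2 (E(M, W) = (M + (0 + 2))**2 = (M + 2)**2 = (2 + M)**2)
(6 - 4)*E(k(5, -5), 6/2) = (6 - 4)*(2 + sqrt(-1 - 5))**2 = 2*(2 + sqrt(-6))**2 = 2*(2 + I*sqrt(6))**2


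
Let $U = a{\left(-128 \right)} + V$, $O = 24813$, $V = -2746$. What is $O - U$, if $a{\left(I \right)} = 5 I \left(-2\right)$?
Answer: $26279$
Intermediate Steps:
$a{\left(I \right)} = - 10 I$
$U = -1466$ ($U = \left(-10\right) \left(-128\right) - 2746 = 1280 - 2746 = -1466$)
$O - U = 24813 - -1466 = 24813 + 1466 = 26279$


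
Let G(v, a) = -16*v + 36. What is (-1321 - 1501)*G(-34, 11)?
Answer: -1636760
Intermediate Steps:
G(v, a) = 36 - 16*v
(-1321 - 1501)*G(-34, 11) = (-1321 - 1501)*(36 - 16*(-34)) = -2822*(36 + 544) = -2822*580 = -1636760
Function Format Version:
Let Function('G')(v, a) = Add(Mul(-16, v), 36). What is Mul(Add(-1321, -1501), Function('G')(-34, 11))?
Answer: -1636760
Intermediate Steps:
Function('G')(v, a) = Add(36, Mul(-16, v))
Mul(Add(-1321, -1501), Function('G')(-34, 11)) = Mul(Add(-1321, -1501), Add(36, Mul(-16, -34))) = Mul(-2822, Add(36, 544)) = Mul(-2822, 580) = -1636760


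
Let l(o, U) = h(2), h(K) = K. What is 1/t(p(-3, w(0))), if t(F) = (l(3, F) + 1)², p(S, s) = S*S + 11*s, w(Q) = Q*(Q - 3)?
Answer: ⅑ ≈ 0.11111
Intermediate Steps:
w(Q) = Q*(-3 + Q)
l(o, U) = 2
p(S, s) = S² + 11*s
t(F) = 9 (t(F) = (2 + 1)² = 3² = 9)
1/t(p(-3, w(0))) = 1/9 = ⅑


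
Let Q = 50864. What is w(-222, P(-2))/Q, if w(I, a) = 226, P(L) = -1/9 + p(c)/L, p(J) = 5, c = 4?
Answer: 113/25432 ≈ 0.0044432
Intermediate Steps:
P(L) = -⅑ + 5/L (P(L) = -1/9 + 5/L = -1*⅑ + 5/L = -⅑ + 5/L)
w(-222, P(-2))/Q = 226/50864 = 226*(1/50864) = 113/25432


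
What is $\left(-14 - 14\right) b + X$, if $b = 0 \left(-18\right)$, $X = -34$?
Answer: $-34$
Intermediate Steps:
$b = 0$
$\left(-14 - 14\right) b + X = \left(-14 - 14\right) 0 - 34 = \left(-28\right) 0 - 34 = 0 - 34 = -34$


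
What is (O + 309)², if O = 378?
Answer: 471969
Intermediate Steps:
(O + 309)² = (378 + 309)² = 687² = 471969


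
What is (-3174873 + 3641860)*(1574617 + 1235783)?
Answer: 1312420264800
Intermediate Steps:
(-3174873 + 3641860)*(1574617 + 1235783) = 466987*2810400 = 1312420264800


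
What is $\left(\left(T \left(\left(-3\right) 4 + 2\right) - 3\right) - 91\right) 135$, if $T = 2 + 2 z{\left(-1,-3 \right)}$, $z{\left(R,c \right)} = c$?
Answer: $-7290$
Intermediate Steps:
$T = -4$ ($T = 2 + 2 \left(-3\right) = 2 - 6 = -4$)
$\left(\left(T \left(\left(-3\right) 4 + 2\right) - 3\right) - 91\right) 135 = \left(\left(- 4 \left(\left(-3\right) 4 + 2\right) - 3\right) - 91\right) 135 = \left(\left(- 4 \left(-12 + 2\right) - 3\right) - 91\right) 135 = \left(\left(\left(-4\right) \left(-10\right) - 3\right) - 91\right) 135 = \left(\left(40 - 3\right) - 91\right) 135 = \left(37 - 91\right) 135 = \left(-54\right) 135 = -7290$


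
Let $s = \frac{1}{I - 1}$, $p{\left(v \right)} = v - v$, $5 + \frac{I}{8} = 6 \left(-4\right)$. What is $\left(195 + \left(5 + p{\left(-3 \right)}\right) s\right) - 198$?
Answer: $- \frac{704}{233} \approx -3.0215$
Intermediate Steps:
$I = -232$ ($I = -40 + 8 \cdot 6 \left(-4\right) = -40 + 8 \left(-24\right) = -40 - 192 = -232$)
$p{\left(v \right)} = 0$
$s = - \frac{1}{233}$ ($s = \frac{1}{-232 - 1} = \frac{1}{-233} = - \frac{1}{233} \approx -0.0042918$)
$\left(195 + \left(5 + p{\left(-3 \right)}\right) s\right) - 198 = \left(195 + \left(5 + 0\right) \left(- \frac{1}{233}\right)\right) - 198 = \left(195 + 5 \left(- \frac{1}{233}\right)\right) - 198 = \left(195 - \frac{5}{233}\right) - 198 = \frac{45430}{233} - 198 = - \frac{704}{233}$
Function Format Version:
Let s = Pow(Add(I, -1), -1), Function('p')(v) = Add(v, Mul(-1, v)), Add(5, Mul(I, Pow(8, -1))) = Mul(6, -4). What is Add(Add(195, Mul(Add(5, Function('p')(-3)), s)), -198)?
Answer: Rational(-704, 233) ≈ -3.0215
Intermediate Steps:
I = -232 (I = Add(-40, Mul(8, Mul(6, -4))) = Add(-40, Mul(8, -24)) = Add(-40, -192) = -232)
Function('p')(v) = 0
s = Rational(-1, 233) (s = Pow(Add(-232, -1), -1) = Pow(-233, -1) = Rational(-1, 233) ≈ -0.0042918)
Add(Add(195, Mul(Add(5, Function('p')(-3)), s)), -198) = Add(Add(195, Mul(Add(5, 0), Rational(-1, 233))), -198) = Add(Add(195, Mul(5, Rational(-1, 233))), -198) = Add(Add(195, Rational(-5, 233)), -198) = Add(Rational(45430, 233), -198) = Rational(-704, 233)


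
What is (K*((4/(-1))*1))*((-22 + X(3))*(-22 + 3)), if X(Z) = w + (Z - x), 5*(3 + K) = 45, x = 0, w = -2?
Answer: -9576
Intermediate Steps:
K = 6 (K = -3 + (1/5)*45 = -3 + 9 = 6)
X(Z) = -2 + Z (X(Z) = -2 + (Z - 1*0) = -2 + (Z + 0) = -2 + Z)
(K*((4/(-1))*1))*((-22 + X(3))*(-22 + 3)) = (6*((4/(-1))*1))*((-22 + (-2 + 3))*(-22 + 3)) = (6*((4*(-1))*1))*((-22 + 1)*(-19)) = (6*(-4*1))*(-21*(-19)) = (6*(-4))*399 = -24*399 = -9576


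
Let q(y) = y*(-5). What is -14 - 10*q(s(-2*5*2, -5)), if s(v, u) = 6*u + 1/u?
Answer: -1524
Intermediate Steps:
s(v, u) = 1/u + 6*u
q(y) = -5*y
-14 - 10*q(s(-2*5*2, -5)) = -14 - (-50)*(1/(-5) + 6*(-5)) = -14 - (-50)*(-1/5 - 30) = -14 - (-50)*(-151)/5 = -14 - 10*151 = -14 - 1510 = -1524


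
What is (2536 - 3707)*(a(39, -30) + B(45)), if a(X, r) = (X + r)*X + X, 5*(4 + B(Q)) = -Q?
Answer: -441467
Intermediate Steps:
B(Q) = -4 - Q/5 (B(Q) = -4 + (-Q)/5 = -4 - Q/5)
a(X, r) = X + X*(X + r) (a(X, r) = X*(X + r) + X = X + X*(X + r))
(2536 - 3707)*(a(39, -30) + B(45)) = (2536 - 3707)*(39*(1 + 39 - 30) + (-4 - ⅕*45)) = -1171*(39*10 + (-4 - 9)) = -1171*(390 - 13) = -1171*377 = -441467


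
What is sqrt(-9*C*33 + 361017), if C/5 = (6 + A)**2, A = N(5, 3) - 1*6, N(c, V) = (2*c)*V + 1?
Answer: 6*I*sqrt(29613) ≈ 1032.5*I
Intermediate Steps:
N(c, V) = 1 + 2*V*c (N(c, V) = 2*V*c + 1 = 1 + 2*V*c)
A = 25 (A = (1 + 2*3*5) - 1*6 = (1 + 30) - 6 = 31 - 6 = 25)
C = 4805 (C = 5*(6 + 25)**2 = 5*31**2 = 5*961 = 4805)
sqrt(-9*C*33 + 361017) = sqrt(-9*4805*33 + 361017) = sqrt(-43245*33 + 361017) = sqrt(-1427085 + 361017) = sqrt(-1066068) = 6*I*sqrt(29613)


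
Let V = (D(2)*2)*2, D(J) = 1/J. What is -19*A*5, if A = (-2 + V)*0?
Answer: 0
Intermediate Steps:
V = 2 (V = (2/2)*2 = ((½)*2)*2 = 1*2 = 2)
A = 0 (A = (-2 + 2)*0 = 0*0 = 0)
-19*A*5 = -19*0*5 = 0*5 = 0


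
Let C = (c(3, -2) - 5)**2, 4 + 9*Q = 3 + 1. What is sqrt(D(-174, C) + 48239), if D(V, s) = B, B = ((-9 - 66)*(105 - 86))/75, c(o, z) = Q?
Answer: 2*sqrt(12055) ≈ 219.59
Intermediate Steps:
Q = 0 (Q = -4/9 + (3 + 1)/9 = -4/9 + (1/9)*4 = -4/9 + 4/9 = 0)
c(o, z) = 0
B = -19 (B = -75*19*(1/75) = -1425*1/75 = -19)
C = 25 (C = (0 - 5)**2 = (-5)**2 = 25)
D(V, s) = -19
sqrt(D(-174, C) + 48239) = sqrt(-19 + 48239) = sqrt(48220) = 2*sqrt(12055)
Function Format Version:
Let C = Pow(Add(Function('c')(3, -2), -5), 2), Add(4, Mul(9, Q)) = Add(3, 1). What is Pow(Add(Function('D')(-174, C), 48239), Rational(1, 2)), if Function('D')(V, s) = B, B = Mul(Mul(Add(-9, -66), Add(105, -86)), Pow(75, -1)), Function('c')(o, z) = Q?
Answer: Mul(2, Pow(12055, Rational(1, 2))) ≈ 219.59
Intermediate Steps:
Q = 0 (Q = Add(Rational(-4, 9), Mul(Rational(1, 9), Add(3, 1))) = Add(Rational(-4, 9), Mul(Rational(1, 9), 4)) = Add(Rational(-4, 9), Rational(4, 9)) = 0)
Function('c')(o, z) = 0
B = -19 (B = Mul(Mul(-75, 19), Rational(1, 75)) = Mul(-1425, Rational(1, 75)) = -19)
C = 25 (C = Pow(Add(0, -5), 2) = Pow(-5, 2) = 25)
Function('D')(V, s) = -19
Pow(Add(Function('D')(-174, C), 48239), Rational(1, 2)) = Pow(Add(-19, 48239), Rational(1, 2)) = Pow(48220, Rational(1, 2)) = Mul(2, Pow(12055, Rational(1, 2)))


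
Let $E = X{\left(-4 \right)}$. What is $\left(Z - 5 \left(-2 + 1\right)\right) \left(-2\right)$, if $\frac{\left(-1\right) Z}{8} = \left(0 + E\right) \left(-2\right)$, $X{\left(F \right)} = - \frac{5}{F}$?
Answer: $-50$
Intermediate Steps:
$E = \frac{5}{4}$ ($E = - \frac{5}{-4} = \left(-5\right) \left(- \frac{1}{4}\right) = \frac{5}{4} \approx 1.25$)
$Z = 20$ ($Z = - 8 \left(0 + \frac{5}{4}\right) \left(-2\right) = - 8 \cdot \frac{5}{4} \left(-2\right) = \left(-8\right) \left(- \frac{5}{2}\right) = 20$)
$\left(Z - 5 \left(-2 + 1\right)\right) \left(-2\right) = \left(20 - 5 \left(-2 + 1\right)\right) \left(-2\right) = \left(20 - -5\right) \left(-2\right) = \left(20 + 5\right) \left(-2\right) = 25 \left(-2\right) = -50$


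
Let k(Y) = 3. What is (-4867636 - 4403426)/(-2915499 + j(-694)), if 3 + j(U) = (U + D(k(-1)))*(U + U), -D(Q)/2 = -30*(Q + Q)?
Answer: 4635531/1225955 ≈ 3.7812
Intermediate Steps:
D(Q) = 120*Q (D(Q) = -(-60)*(Q + Q) = -(-60)*2*Q = -(-120)*Q = 120*Q)
j(U) = -3 + 2*U*(360 + U) (j(U) = -3 + (U + 120*3)*(U + U) = -3 + (U + 360)*(2*U) = -3 + (360 + U)*(2*U) = -3 + 2*U*(360 + U))
(-4867636 - 4403426)/(-2915499 + j(-694)) = (-4867636 - 4403426)/(-2915499 + (-3 + 2*(-694)² + 720*(-694))) = -9271062/(-2915499 + (-3 + 2*481636 - 499680)) = -9271062/(-2915499 + (-3 + 963272 - 499680)) = -9271062/(-2915499 + 463589) = -9271062/(-2451910) = -9271062*(-1/2451910) = 4635531/1225955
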